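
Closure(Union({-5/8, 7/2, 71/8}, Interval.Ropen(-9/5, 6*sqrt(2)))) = Union({71/8}, Interval(-9/5, 6*sqrt(2)))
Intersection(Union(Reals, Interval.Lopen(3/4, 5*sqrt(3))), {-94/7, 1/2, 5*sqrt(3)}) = {-94/7, 1/2, 5*sqrt(3)}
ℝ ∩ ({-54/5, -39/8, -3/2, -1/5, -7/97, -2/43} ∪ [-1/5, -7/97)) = {-54/5, -39/8, -3/2, -2/43} ∪ [-1/5, -7/97]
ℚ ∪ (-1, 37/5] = ℚ ∪ [-1, 37/5]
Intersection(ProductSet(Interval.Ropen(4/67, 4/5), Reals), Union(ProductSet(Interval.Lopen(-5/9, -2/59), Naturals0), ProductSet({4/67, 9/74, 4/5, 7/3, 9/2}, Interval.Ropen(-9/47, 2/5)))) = ProductSet({4/67, 9/74}, Interval.Ropen(-9/47, 2/5))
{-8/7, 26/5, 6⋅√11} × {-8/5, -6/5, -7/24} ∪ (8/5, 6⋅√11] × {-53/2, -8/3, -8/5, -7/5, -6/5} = ({-8/7, 26/5, 6⋅√11} × {-8/5, -6/5, -7/24}) ∪ ((8/5, 6⋅√11] × {-53/2, -8/3, -8/5, -7/5, -6/5})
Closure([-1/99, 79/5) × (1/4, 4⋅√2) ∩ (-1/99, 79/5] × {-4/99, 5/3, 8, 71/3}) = [-1/99, 79/5] × {5/3}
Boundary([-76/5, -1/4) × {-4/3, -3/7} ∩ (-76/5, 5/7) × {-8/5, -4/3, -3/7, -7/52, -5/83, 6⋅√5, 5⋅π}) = [-76/5, -1/4] × {-4/3, -3/7}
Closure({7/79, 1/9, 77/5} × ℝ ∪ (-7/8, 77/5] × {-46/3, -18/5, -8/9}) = ({7/79, 1/9, 77/5} × ℝ) ∪ ([-7/8, 77/5] × {-46/3, -18/5, -8/9})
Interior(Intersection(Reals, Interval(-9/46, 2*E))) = Interval.open(-9/46, 2*E)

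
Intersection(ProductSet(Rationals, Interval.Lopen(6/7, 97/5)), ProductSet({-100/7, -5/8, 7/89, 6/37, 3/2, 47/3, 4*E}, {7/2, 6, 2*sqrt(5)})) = ProductSet({-100/7, -5/8, 7/89, 6/37, 3/2, 47/3}, {7/2, 6, 2*sqrt(5)})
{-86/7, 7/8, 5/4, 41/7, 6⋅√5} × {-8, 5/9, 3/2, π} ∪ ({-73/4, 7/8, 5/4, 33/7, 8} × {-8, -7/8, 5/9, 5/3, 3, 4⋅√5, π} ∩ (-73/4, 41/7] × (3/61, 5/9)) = {-86/7, 7/8, 5/4, 41/7, 6⋅√5} × {-8, 5/9, 3/2, π}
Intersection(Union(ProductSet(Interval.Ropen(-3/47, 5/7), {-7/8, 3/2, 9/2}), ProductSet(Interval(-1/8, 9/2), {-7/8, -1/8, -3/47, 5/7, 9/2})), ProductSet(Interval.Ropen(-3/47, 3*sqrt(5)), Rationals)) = Union(ProductSet(Interval.Ropen(-3/47, 5/7), {-7/8, 3/2, 9/2}), ProductSet(Interval(-3/47, 9/2), {-7/8, -1/8, -3/47, 5/7, 9/2}))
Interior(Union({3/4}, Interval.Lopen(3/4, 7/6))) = Interval.open(3/4, 7/6)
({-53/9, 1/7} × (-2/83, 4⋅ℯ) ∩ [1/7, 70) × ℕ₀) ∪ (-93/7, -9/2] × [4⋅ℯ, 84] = ({1/7} × {0, 1, …, 10}) ∪ ((-93/7, -9/2] × [4⋅ℯ, 84])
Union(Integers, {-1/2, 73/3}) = Union({-1/2, 73/3}, Integers)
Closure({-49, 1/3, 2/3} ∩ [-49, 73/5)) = {-49, 1/3, 2/3}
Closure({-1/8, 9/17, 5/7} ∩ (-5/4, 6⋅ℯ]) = {-1/8, 9/17, 5/7}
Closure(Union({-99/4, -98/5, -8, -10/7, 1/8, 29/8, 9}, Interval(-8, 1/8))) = Union({-99/4, -98/5, 29/8, 9}, Interval(-8, 1/8))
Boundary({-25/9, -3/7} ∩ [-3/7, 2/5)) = {-3/7}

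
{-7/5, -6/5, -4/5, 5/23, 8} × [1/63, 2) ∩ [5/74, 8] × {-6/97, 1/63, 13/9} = {5/23, 8} × {1/63, 13/9}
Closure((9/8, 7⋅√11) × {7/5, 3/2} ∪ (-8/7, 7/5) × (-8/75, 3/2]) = ({-8/7, 7/5} × [-8/75, 3/2]) ∪ ([-8/7, 7/5] × {-8/75, 3/2}) ∪ ((-8/7, 7/5) × (-8/75, 3/2]) ∪ ([9/8, 7⋅√11] × {3/2}) ∪ ((9/8, 7⋅√11] × {7/5, 3/2})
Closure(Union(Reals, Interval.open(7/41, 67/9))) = Interval(-oo, oo)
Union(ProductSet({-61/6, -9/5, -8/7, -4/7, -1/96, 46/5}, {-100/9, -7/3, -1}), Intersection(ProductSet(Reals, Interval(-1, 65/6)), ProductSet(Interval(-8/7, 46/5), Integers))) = Union(ProductSet({-61/6, -9/5, -8/7, -4/7, -1/96, 46/5}, {-100/9, -7/3, -1}), ProductSet(Interval(-8/7, 46/5), Range(-1, 11, 1)))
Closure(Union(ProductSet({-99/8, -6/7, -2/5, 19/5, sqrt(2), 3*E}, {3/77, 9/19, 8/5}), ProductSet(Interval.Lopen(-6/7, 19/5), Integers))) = Union(ProductSet({-99/8, -6/7, -2/5, 19/5, sqrt(2), 3*E}, {3/77, 9/19, 8/5}), ProductSet(Interval(-6/7, 19/5), Integers))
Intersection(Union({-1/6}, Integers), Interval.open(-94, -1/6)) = Range(-93, 0, 1)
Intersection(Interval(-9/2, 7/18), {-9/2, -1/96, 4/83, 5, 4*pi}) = {-9/2, -1/96, 4/83}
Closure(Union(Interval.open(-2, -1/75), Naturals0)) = Union(Complement(Naturals0, Interval.open(-2, -1/75)), Interval(-2, -1/75), Naturals0)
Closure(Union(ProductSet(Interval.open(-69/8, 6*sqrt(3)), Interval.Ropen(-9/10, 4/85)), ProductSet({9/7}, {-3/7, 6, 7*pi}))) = Union(ProductSet({9/7}, {-3/7, 6, 7*pi}), ProductSet({-69/8, 6*sqrt(3)}, Interval(-9/10, 4/85)), ProductSet(Interval(-69/8, 6*sqrt(3)), {-9/10, 4/85}), ProductSet(Interval.open(-69/8, 6*sqrt(3)), Interval.Ropen(-9/10, 4/85)))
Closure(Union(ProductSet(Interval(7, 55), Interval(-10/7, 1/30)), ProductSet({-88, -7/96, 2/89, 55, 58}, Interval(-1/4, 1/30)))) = Union(ProductSet({-88, -7/96, 2/89, 55, 58}, Interval(-1/4, 1/30)), ProductSet(Interval(7, 55), Interval(-10/7, 1/30)))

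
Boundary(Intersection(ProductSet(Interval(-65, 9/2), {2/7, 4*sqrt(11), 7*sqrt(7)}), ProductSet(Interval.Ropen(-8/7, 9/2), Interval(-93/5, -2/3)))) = EmptySet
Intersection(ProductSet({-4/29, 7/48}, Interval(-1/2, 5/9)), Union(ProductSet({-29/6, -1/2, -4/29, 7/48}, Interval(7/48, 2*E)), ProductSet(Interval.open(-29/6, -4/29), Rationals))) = ProductSet({-4/29, 7/48}, Interval(7/48, 5/9))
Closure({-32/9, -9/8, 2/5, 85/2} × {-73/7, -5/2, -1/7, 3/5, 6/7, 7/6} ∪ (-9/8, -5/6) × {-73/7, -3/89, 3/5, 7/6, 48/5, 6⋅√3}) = ({-32/9, -9/8, 2/5, 85/2} × {-73/7, -5/2, -1/7, 3/5, 6/7, 7/6}) ∪ ([-9/8, -5/6] × {-73/7, -3/89, 3/5, 7/6, 48/5, 6⋅√3})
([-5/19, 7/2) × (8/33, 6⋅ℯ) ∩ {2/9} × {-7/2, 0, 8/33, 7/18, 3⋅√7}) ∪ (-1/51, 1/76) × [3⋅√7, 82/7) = ({2/9} × {7/18, 3⋅√7}) ∪ ((-1/51, 1/76) × [3⋅√7, 82/7))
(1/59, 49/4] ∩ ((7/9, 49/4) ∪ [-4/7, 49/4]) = (1/59, 49/4]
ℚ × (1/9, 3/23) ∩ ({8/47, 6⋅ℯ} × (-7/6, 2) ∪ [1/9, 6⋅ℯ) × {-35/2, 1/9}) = {8/47} × (1/9, 3/23)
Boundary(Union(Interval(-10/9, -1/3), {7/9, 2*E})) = {-10/9, -1/3, 7/9, 2*E}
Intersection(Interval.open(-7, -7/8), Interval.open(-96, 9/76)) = Interval.open(-7, -7/8)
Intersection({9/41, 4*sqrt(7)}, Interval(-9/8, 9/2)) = {9/41}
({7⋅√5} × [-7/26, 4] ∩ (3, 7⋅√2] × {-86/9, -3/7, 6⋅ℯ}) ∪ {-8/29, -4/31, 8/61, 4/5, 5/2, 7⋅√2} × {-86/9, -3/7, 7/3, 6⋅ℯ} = {-8/29, -4/31, 8/61, 4/5, 5/2, 7⋅√2} × {-86/9, -3/7, 7/3, 6⋅ℯ}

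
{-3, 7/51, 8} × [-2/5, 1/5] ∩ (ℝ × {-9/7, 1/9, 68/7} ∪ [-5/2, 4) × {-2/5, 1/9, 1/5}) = ({7/51} × {-2/5, 1/9, 1/5}) ∪ ({-3, 7/51, 8} × {1/9})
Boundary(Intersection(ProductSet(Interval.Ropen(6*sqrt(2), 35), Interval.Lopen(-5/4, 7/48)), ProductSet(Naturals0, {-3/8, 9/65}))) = ProductSet(Range(9, 35, 1), {-3/8, 9/65})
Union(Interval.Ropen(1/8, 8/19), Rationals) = Union(Interval(1/8, 8/19), Rationals)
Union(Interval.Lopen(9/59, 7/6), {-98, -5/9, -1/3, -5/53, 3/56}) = Union({-98, -5/9, -1/3, -5/53, 3/56}, Interval.Lopen(9/59, 7/6))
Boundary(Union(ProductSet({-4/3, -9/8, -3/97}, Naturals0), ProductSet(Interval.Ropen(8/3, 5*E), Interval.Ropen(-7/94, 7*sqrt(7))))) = Union(ProductSet({8/3, 5*E}, Interval(-7/94, 7*sqrt(7))), ProductSet({-4/3, -9/8, -3/97}, Union(Complement(Naturals0, Interval.open(-7/94, 7*sqrt(7))), Naturals0)), ProductSet(Interval(8/3, 5*E), {-7/94, 7*sqrt(7)}))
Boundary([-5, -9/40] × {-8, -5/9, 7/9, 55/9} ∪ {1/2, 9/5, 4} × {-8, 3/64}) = ({1/2, 9/5, 4} × {-8, 3/64}) ∪ ([-5, -9/40] × {-8, -5/9, 7/9, 55/9})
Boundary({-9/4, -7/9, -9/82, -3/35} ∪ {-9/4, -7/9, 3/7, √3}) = {-9/4, -7/9, -9/82, -3/35, 3/7, √3}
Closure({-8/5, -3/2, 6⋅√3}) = {-8/5, -3/2, 6⋅√3}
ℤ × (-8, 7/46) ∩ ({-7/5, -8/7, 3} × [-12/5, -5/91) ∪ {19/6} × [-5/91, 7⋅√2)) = {3} × [-12/5, -5/91)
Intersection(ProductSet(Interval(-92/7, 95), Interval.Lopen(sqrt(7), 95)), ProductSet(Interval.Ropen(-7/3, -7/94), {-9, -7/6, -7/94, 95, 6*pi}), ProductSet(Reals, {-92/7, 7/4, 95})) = ProductSet(Interval.Ropen(-7/3, -7/94), {95})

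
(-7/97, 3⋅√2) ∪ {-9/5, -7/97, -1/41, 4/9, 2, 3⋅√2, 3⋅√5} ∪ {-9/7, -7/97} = {-9/5, -9/7, 3⋅√5} ∪ [-7/97, 3⋅√2]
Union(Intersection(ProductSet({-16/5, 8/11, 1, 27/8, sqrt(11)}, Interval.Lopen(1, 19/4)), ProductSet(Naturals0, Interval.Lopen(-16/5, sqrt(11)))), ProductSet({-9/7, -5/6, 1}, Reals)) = ProductSet({-9/7, -5/6, 1}, Reals)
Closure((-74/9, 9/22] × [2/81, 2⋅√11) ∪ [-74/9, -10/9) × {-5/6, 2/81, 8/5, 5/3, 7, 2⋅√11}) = ({-74/9, 9/22} × [2/81, 2⋅√11]) ∪ ([-74/9, 9/22] × {2/81, 2⋅√11}) ∪ ([-74/9, -10/9] × {-5/6, 2/81, 7, 2⋅√11}) ∪ ((-74/9, 9/22] × [2/81, 2⋅√11)) ∪ ([-74/9, -10/9) × {-5/6, 2/81, 8/5, 5/3, 7, 2⋅√11})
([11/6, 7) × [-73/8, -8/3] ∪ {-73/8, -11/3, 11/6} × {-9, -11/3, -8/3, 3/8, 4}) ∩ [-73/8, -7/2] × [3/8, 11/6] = {-73/8, -11/3} × {3/8}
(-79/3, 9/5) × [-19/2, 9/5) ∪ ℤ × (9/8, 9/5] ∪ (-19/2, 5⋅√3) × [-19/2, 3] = (ℤ × (9/8, 9/5]) ∪ ((-79/3, 9/5) × [-19/2, 9/5)) ∪ ((-19/2, 5⋅√3) × [-19/2, 3])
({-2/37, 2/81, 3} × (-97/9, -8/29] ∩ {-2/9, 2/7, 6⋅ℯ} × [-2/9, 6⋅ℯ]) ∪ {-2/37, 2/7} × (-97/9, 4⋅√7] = {-2/37, 2/7} × (-97/9, 4⋅√7]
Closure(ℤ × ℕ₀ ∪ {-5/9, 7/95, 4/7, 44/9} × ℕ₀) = (ℤ ∪ {-5/9, 7/95, 4/7, 44/9}) × ℕ₀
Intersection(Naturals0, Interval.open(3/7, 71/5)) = Range(1, 15, 1)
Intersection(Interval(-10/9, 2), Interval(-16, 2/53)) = Interval(-10/9, 2/53)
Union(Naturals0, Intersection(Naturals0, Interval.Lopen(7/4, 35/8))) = Union(Naturals0, Range(2, 5, 1))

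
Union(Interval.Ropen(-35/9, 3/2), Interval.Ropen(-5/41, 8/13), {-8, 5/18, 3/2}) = Union({-8}, Interval(-35/9, 3/2))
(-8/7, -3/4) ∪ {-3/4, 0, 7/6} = (-8/7, -3/4] ∪ {0, 7/6}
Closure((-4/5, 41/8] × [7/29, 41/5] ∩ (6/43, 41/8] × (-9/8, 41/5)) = ({6/43, 41/8} × [7/29, 41/5]) ∪ ([6/43, 41/8] × {7/29, 41/5}) ∪ ((6/43, 41/8] × [7/29, 41/5))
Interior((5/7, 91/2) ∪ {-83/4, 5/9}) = (5/7, 91/2)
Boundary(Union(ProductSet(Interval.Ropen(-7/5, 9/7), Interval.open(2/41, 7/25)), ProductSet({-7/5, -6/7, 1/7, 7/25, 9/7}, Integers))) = Union(ProductSet({-7/5, 9/7}, Union(Integers, Interval(2/41, 7/25))), ProductSet({-7/5, -6/7, 1/7, 7/25, 9/7}, Complement(Integers, Interval.open(2/41, 7/25))), ProductSet(Interval(-7/5, 9/7), {2/41, 7/25}))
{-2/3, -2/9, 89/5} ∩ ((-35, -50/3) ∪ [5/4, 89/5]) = {89/5}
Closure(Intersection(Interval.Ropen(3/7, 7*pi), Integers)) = Range(1, 22, 1)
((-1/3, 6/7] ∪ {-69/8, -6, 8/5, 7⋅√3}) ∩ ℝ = {-69/8, -6, 8/5, 7⋅√3} ∪ (-1/3, 6/7]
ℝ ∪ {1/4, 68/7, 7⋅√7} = ℝ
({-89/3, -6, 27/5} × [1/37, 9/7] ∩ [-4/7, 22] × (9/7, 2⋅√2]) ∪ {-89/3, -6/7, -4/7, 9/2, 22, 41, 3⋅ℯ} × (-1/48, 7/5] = {-89/3, -6/7, -4/7, 9/2, 22, 41, 3⋅ℯ} × (-1/48, 7/5]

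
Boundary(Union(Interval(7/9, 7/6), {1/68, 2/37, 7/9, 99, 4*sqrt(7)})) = {1/68, 2/37, 7/9, 7/6, 99, 4*sqrt(7)}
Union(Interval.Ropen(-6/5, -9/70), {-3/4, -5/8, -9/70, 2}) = Union({2}, Interval(-6/5, -9/70))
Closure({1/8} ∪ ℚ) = ℝ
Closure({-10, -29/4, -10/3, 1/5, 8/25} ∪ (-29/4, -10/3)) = {-10, 1/5, 8/25} ∪ [-29/4, -10/3]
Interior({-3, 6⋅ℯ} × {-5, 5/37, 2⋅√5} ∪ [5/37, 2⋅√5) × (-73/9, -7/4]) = (5/37, 2⋅√5) × (-73/9, -7/4)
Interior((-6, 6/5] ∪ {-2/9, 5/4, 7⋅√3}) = (-6, 6/5)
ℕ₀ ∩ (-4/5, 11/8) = {0, 1}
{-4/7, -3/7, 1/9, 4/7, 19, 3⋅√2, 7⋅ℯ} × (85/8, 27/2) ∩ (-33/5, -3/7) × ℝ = {-4/7} × (85/8, 27/2)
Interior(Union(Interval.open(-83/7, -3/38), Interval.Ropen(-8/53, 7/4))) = Interval.open(-83/7, 7/4)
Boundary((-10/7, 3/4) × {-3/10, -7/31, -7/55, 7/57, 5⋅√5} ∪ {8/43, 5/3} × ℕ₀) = ({8/43, 5/3} × ℕ₀) ∪ ([-10/7, 3/4] × {-3/10, -7/31, -7/55, 7/57, 5⋅√5})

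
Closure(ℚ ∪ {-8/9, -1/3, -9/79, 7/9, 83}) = ℝ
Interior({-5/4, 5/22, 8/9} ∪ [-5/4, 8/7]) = (-5/4, 8/7)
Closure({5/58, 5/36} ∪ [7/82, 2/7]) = [7/82, 2/7]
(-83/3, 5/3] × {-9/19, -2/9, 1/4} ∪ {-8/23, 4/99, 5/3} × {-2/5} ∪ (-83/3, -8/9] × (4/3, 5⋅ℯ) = ({-8/23, 4/99, 5/3} × {-2/5}) ∪ ((-83/3, 5/3] × {-9/19, -2/9, 1/4}) ∪ ((-83/3, -8/9] × (4/3, 5⋅ℯ))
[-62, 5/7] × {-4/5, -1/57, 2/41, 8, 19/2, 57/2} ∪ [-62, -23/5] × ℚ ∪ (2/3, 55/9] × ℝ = ([-62, -23/5] × ℚ) ∪ ((2/3, 55/9] × ℝ) ∪ ([-62, 5/7] × {-4/5, -1/57, 2/41, 8, 19/2, 57/2})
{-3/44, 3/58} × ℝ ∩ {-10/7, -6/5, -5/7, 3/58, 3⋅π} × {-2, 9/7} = {3/58} × {-2, 9/7}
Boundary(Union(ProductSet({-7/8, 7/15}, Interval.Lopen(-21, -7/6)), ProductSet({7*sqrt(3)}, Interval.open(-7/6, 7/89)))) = Union(ProductSet({7*sqrt(3)}, Interval(-7/6, 7/89)), ProductSet({-7/8, 7/15}, Interval(-21, -7/6)))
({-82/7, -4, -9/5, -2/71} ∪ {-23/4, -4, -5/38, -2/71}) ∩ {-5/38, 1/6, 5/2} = {-5/38}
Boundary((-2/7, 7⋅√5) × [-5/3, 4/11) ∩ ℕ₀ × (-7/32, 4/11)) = {0, 1, …, 15} × [-7/32, 4/11]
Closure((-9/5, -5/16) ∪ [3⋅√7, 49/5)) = [-9/5, -5/16] ∪ [3⋅√7, 49/5]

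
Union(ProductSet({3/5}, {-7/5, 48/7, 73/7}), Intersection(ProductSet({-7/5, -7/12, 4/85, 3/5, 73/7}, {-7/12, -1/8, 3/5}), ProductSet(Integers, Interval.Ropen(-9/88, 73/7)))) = ProductSet({3/5}, {-7/5, 48/7, 73/7})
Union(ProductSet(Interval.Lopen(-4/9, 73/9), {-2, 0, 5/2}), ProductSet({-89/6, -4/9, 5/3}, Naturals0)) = Union(ProductSet({-89/6, -4/9, 5/3}, Naturals0), ProductSet(Interval.Lopen(-4/9, 73/9), {-2, 0, 5/2}))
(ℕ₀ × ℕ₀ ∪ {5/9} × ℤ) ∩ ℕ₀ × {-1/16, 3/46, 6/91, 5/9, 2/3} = ∅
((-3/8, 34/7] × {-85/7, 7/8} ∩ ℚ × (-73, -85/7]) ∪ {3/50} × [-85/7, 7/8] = ({3/50} × [-85/7, 7/8]) ∪ ((ℚ ∩ (-3/8, 34/7]) × {-85/7})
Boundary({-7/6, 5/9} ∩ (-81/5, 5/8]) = {-7/6, 5/9}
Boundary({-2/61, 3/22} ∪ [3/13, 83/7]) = {-2/61, 3/22, 3/13, 83/7}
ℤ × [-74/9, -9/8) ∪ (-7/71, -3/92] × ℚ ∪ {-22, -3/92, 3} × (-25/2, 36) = (ℤ × [-74/9, -9/8)) ∪ ((-7/71, -3/92] × ℚ) ∪ ({-22, -3/92, 3} × (-25/2, 36))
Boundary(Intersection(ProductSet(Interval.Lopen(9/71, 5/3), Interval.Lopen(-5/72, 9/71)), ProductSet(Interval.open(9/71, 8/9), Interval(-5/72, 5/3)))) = Union(ProductSet({9/71, 8/9}, Interval(-5/72, 9/71)), ProductSet(Interval(9/71, 8/9), {-5/72, 9/71}))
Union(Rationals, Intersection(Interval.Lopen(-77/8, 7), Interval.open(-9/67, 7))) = Union(Interval(-9/67, 7), Rationals)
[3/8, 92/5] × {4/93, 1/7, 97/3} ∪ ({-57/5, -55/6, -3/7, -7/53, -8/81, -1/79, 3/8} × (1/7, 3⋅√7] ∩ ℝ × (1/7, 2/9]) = ([3/8, 92/5] × {4/93, 1/7, 97/3}) ∪ ({-57/5, -55/6, -3/7, -7/53, -8/81, -1/79, 3/8} × (1/7, 2/9])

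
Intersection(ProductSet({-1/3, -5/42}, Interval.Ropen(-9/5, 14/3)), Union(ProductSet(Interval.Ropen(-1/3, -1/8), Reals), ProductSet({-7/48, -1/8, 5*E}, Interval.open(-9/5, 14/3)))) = ProductSet({-1/3}, Interval.Ropen(-9/5, 14/3))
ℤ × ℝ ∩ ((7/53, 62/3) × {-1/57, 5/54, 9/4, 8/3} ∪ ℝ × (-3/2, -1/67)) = (ℤ × (-3/2, -1/67)) ∪ ({1, 2, …, 20} × {-1/57, 5/54, 9/4, 8/3})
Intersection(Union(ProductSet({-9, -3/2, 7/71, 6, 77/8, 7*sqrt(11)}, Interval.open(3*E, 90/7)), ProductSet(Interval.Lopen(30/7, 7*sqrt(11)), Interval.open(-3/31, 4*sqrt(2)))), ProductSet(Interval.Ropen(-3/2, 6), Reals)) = Union(ProductSet({-3/2, 7/71}, Interval.open(3*E, 90/7)), ProductSet(Interval.open(30/7, 6), Interval.open(-3/31, 4*sqrt(2))))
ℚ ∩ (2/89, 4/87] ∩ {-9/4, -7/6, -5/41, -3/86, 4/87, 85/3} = {4/87}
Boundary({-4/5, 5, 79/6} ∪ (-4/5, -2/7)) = {-4/5, -2/7, 5, 79/6}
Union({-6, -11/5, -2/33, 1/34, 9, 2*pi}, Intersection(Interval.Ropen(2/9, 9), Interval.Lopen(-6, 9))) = Union({-6, -11/5, -2/33, 1/34}, Interval(2/9, 9))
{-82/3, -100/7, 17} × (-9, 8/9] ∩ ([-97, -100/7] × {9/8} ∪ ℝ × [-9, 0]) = {-82/3, -100/7, 17} × (-9, 0]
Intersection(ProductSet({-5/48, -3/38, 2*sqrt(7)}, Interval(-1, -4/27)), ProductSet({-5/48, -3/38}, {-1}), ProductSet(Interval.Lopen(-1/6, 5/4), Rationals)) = ProductSet({-5/48, -3/38}, {-1})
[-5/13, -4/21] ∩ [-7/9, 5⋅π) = [-5/13, -4/21]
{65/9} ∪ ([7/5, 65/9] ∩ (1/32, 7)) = [7/5, 7) ∪ {65/9}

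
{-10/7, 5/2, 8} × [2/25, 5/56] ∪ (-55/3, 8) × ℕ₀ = ((-55/3, 8) × ℕ₀) ∪ ({-10/7, 5/2, 8} × [2/25, 5/56])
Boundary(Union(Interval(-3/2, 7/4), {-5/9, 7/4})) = {-3/2, 7/4}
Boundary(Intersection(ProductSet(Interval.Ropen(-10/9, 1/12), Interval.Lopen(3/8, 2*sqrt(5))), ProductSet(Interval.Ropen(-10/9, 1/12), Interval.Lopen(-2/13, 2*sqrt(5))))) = Union(ProductSet({-10/9, 1/12}, Interval(3/8, 2*sqrt(5))), ProductSet(Interval(-10/9, 1/12), {3/8, 2*sqrt(5)}))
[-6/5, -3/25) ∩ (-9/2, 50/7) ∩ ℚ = ℚ ∩ [-6/5, -3/25)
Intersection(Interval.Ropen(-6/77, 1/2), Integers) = Range(0, 1, 1)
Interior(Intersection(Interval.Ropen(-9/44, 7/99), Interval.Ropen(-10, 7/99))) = Interval.open(-9/44, 7/99)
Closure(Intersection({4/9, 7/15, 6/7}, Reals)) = {4/9, 7/15, 6/7}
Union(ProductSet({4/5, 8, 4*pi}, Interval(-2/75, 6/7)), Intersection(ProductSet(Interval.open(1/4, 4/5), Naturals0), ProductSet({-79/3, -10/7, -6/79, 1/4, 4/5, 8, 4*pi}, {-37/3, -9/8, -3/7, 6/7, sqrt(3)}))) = ProductSet({4/5, 8, 4*pi}, Interval(-2/75, 6/7))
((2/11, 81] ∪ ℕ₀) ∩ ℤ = ℕ₀ ∪ {1, 2, …, 81}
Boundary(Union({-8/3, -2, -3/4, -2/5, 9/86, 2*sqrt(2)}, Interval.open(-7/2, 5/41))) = {-7/2, 5/41, 2*sqrt(2)}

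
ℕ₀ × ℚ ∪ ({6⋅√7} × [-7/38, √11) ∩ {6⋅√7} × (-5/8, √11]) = (ℕ₀ × ℚ) ∪ ({6⋅√7} × [-7/38, √11))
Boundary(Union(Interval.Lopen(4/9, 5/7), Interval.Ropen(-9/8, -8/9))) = {-9/8, -8/9, 4/9, 5/7}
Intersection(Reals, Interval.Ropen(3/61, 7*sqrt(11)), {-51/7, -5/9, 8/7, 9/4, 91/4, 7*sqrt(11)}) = {8/7, 9/4, 91/4}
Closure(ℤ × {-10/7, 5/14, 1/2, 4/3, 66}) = ℤ × {-10/7, 5/14, 1/2, 4/3, 66}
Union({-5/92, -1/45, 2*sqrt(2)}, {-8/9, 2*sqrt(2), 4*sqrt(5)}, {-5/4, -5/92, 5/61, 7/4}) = {-5/4, -8/9, -5/92, -1/45, 5/61, 7/4, 2*sqrt(2), 4*sqrt(5)}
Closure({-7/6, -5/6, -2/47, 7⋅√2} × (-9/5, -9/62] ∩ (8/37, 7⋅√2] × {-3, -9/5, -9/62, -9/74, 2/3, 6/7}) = {7⋅√2} × {-9/62}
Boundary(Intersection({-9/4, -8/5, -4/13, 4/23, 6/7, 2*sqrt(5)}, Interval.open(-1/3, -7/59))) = {-4/13}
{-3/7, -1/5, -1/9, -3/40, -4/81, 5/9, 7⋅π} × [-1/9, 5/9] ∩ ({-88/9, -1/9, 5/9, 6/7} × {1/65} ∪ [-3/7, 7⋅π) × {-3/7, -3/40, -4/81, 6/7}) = ({-1/9, 5/9} × {1/65}) ∪ ({-3/7, -1/5, -1/9, -3/40, -4/81, 5/9} × {-3/40, -4/81})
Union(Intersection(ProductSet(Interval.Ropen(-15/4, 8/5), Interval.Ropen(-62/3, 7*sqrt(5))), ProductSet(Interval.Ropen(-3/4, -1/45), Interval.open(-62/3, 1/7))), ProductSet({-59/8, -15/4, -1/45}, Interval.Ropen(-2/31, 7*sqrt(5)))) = Union(ProductSet({-59/8, -15/4, -1/45}, Interval.Ropen(-2/31, 7*sqrt(5))), ProductSet(Interval.Ropen(-3/4, -1/45), Interval.open(-62/3, 1/7)))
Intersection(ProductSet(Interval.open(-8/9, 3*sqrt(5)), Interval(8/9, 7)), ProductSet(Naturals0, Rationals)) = ProductSet(Range(0, 7, 1), Intersection(Interval(8/9, 7), Rationals))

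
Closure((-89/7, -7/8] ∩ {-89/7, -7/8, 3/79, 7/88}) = {-7/8}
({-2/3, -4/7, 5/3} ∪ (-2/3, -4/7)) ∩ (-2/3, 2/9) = (-2/3, -4/7]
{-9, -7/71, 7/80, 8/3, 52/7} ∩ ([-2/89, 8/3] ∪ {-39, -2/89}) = {7/80, 8/3}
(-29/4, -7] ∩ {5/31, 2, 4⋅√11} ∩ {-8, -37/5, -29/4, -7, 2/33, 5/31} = ∅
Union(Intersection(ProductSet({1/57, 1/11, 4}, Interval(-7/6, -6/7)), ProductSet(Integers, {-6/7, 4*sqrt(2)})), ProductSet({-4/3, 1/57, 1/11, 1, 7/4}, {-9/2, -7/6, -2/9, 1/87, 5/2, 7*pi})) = Union(ProductSet({4}, {-6/7}), ProductSet({-4/3, 1/57, 1/11, 1, 7/4}, {-9/2, -7/6, -2/9, 1/87, 5/2, 7*pi}))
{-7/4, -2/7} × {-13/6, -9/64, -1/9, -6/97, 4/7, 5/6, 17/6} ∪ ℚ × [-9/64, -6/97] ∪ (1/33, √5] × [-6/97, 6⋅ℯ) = (ℚ × [-9/64, -6/97]) ∪ ({-7/4, -2/7} × {-13/6, -9/64, -1/9, -6/97, 4/7, 5/6, 17/6}) ∪ ((1/33, √5] × [-6/97, 6⋅ℯ))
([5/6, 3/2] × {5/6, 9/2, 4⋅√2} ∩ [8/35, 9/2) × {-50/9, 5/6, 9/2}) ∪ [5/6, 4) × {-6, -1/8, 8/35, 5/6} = ([5/6, 3/2] × {5/6, 9/2}) ∪ ([5/6, 4) × {-6, -1/8, 8/35, 5/6})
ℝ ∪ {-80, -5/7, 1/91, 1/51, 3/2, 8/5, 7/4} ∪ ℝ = ℝ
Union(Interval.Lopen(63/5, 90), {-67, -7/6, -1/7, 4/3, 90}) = Union({-67, -7/6, -1/7, 4/3}, Interval.Lopen(63/5, 90))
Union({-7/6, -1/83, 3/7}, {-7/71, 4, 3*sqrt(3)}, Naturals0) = Union({-7/6, -7/71, -1/83, 3/7, 3*sqrt(3)}, Naturals0)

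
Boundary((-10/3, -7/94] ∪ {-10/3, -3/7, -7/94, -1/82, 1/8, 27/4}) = {-10/3, -7/94, -1/82, 1/8, 27/4}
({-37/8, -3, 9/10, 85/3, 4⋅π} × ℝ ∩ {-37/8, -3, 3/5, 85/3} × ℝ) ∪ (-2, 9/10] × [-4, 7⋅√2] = ({-37/8, -3, 85/3} × ℝ) ∪ ((-2, 9/10] × [-4, 7⋅√2])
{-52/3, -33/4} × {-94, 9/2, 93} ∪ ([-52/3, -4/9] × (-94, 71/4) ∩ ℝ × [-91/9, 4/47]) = ({-52/3, -33/4} × {-94, 9/2, 93}) ∪ ([-52/3, -4/9] × [-91/9, 4/47])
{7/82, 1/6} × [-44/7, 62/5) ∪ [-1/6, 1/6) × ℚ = ([-1/6, 1/6) × ℚ) ∪ ({7/82, 1/6} × [-44/7, 62/5))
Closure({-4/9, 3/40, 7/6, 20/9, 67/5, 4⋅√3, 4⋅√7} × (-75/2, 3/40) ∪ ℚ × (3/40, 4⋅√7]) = (ℝ × [3/40, 4⋅√7]) ∪ ({-4/9, 3/40, 7/6, 20/9, 67/5, 4⋅√3, 4⋅√7} × [-75/2, 3/40])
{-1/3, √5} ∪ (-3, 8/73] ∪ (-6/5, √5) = (-3, √5]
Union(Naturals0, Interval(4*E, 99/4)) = Union(Interval(4*E, 99/4), Naturals0)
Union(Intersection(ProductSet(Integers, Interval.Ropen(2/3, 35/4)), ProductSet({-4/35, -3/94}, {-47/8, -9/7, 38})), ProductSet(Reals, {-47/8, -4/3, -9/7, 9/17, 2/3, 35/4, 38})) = ProductSet(Reals, {-47/8, -4/3, -9/7, 9/17, 2/3, 35/4, 38})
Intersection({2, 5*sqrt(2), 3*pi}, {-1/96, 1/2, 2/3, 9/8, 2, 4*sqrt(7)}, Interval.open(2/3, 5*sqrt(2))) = {2}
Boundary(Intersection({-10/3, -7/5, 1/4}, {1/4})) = {1/4}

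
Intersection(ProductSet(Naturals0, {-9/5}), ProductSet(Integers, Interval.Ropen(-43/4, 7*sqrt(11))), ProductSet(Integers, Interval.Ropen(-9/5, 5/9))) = ProductSet(Naturals0, {-9/5})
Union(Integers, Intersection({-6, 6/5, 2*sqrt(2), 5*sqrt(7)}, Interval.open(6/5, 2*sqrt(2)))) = Integers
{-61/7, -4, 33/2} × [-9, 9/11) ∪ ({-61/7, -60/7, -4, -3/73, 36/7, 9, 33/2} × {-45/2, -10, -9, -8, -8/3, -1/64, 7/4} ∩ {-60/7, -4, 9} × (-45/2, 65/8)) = ({-61/7, -4, 33/2} × [-9, 9/11)) ∪ ({-60/7, -4, 9} × {-10, -9, -8, -8/3, -1/64, 7/4})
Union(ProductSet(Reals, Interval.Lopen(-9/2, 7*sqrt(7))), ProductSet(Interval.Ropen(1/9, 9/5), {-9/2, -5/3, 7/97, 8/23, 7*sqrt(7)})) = Union(ProductSet(Interval.Ropen(1/9, 9/5), {-9/2, -5/3, 7/97, 8/23, 7*sqrt(7)}), ProductSet(Reals, Interval.Lopen(-9/2, 7*sqrt(7))))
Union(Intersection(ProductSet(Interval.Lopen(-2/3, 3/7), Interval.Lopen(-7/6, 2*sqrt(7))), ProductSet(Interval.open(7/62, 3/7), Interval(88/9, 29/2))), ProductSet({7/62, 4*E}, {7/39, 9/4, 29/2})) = ProductSet({7/62, 4*E}, {7/39, 9/4, 29/2})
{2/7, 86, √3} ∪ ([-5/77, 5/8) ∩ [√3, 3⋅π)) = {2/7, 86, √3}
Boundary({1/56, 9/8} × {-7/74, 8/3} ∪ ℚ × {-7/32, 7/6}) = (ℝ × {-7/32, 7/6}) ∪ ({1/56, 9/8} × {-7/74, 8/3})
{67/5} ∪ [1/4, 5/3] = [1/4, 5/3] ∪ {67/5}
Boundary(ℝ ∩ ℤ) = ℤ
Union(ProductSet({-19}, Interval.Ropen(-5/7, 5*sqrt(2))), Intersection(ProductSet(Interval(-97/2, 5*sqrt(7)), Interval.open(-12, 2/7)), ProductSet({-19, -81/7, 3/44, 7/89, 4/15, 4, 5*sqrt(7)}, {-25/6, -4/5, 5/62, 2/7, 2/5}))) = Union(ProductSet({-19}, Interval.Ropen(-5/7, 5*sqrt(2))), ProductSet({-19, -81/7, 3/44, 7/89, 4/15, 4, 5*sqrt(7)}, {-25/6, -4/5, 5/62}))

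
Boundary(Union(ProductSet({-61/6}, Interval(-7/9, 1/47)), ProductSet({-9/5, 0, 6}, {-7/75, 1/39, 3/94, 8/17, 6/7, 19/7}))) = Union(ProductSet({-61/6}, Interval(-7/9, 1/47)), ProductSet({-9/5, 0, 6}, {-7/75, 1/39, 3/94, 8/17, 6/7, 19/7}))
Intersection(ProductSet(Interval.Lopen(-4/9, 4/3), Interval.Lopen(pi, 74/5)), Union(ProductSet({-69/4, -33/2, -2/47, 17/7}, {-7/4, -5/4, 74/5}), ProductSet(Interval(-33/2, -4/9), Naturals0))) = ProductSet({-2/47}, {74/5})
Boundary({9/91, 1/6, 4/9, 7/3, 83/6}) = {9/91, 1/6, 4/9, 7/3, 83/6}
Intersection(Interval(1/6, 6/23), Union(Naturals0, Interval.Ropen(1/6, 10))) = Interval(1/6, 6/23)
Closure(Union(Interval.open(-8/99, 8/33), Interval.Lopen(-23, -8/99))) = Interval(-23, 8/33)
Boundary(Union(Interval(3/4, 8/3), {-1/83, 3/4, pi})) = {-1/83, 3/4, 8/3, pi}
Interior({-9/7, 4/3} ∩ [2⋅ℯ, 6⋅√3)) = ∅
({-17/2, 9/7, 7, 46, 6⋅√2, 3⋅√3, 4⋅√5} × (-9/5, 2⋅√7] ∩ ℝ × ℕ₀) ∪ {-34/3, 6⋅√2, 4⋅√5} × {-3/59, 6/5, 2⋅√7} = ({-34/3, 6⋅√2, 4⋅√5} × {-3/59, 6/5, 2⋅√7}) ∪ ({-17/2, 9/7, 7, 46, 6⋅√2, 3⋅√3, 4⋅√5} × {0, 1, …, 5})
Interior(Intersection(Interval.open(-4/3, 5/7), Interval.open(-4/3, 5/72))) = Interval.open(-4/3, 5/72)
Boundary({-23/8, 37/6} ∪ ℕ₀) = {-23/8, 37/6} ∪ ℕ₀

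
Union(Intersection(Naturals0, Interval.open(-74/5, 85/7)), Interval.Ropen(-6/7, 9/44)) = Union(Interval.Ropen(-6/7, 9/44), Range(0, 13, 1))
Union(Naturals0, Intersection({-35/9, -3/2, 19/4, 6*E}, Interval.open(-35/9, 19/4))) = Union({-3/2}, Naturals0)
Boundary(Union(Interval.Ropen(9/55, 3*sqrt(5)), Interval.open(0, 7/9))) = {0, 3*sqrt(5)}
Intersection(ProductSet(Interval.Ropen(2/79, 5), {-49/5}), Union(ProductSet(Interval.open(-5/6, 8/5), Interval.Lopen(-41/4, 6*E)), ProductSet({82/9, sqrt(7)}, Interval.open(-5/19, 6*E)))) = ProductSet(Interval.Ropen(2/79, 8/5), {-49/5})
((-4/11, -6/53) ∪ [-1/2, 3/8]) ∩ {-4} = ∅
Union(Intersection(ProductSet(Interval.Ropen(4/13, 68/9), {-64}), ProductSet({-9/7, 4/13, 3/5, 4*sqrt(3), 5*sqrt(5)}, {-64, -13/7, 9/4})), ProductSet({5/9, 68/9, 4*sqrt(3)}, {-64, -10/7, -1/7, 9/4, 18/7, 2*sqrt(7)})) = Union(ProductSet({4/13, 3/5, 4*sqrt(3)}, {-64}), ProductSet({5/9, 68/9, 4*sqrt(3)}, {-64, -10/7, -1/7, 9/4, 18/7, 2*sqrt(7)}))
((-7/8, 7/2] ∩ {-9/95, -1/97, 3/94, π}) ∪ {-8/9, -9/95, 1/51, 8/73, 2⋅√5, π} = {-8/9, -9/95, -1/97, 1/51, 3/94, 8/73, 2⋅√5, π}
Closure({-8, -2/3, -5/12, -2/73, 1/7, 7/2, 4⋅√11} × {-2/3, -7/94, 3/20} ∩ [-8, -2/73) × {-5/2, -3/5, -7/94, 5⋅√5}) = {-8, -2/3, -5/12} × {-7/94}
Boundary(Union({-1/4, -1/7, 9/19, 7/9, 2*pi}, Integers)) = Union({-1/4, -1/7, 9/19, 7/9, 2*pi}, Integers)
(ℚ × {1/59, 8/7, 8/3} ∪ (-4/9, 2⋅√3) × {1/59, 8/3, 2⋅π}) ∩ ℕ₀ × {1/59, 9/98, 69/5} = (ℕ₀ ∪ {0, 1, 2, 3}) × {1/59}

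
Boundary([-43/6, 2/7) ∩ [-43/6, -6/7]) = {-43/6, -6/7}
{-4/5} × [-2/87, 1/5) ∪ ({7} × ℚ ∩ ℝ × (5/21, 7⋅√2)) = ({-4/5} × [-2/87, 1/5)) ∪ ({7} × (ℚ ∩ (5/21, 7⋅√2)))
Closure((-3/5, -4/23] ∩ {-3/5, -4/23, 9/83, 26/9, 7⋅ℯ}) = {-4/23}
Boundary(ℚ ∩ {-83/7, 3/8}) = {-83/7, 3/8}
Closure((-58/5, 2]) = [-58/5, 2]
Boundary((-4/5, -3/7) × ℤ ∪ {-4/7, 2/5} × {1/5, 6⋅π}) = ([-4/5, -3/7] × ℤ) ∪ ({-4/7, 2/5} × {1/5, 6⋅π})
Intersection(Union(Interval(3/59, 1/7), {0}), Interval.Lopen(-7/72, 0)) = {0}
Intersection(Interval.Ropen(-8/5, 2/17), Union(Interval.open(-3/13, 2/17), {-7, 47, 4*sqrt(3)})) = Interval.open(-3/13, 2/17)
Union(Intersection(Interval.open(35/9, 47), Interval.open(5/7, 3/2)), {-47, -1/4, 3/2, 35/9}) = {-47, -1/4, 3/2, 35/9}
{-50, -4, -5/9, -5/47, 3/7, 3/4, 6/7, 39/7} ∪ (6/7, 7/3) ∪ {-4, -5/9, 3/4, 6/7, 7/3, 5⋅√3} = {-50, -4, -5/9, -5/47, 3/7, 3/4, 39/7, 5⋅√3} ∪ [6/7, 7/3]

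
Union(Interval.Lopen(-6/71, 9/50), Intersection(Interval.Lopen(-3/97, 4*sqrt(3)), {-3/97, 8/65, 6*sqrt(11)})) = Interval.Lopen(-6/71, 9/50)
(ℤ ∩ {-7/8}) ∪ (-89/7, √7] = (-89/7, √7]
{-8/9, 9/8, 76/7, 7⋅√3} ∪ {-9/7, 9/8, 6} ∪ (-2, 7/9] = (-2, 7/9] ∪ {9/8, 6, 76/7, 7⋅√3}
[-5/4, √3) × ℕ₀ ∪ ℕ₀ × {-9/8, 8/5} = (ℕ₀ × {-9/8, 8/5}) ∪ ([-5/4, √3) × ℕ₀)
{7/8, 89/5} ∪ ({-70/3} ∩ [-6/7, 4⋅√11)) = {7/8, 89/5}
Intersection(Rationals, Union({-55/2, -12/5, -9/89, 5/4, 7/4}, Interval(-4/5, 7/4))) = Union({-55/2, -12/5}, Intersection(Interval(-4/5, 7/4), Rationals))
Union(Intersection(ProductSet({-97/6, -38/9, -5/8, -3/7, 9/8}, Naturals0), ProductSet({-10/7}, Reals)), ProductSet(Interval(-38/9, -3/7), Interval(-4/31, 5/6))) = ProductSet(Interval(-38/9, -3/7), Interval(-4/31, 5/6))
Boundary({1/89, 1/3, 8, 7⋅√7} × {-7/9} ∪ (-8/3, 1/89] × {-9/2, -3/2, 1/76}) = ([-8/3, 1/89] × {-9/2, -3/2, 1/76}) ∪ ({1/89, 1/3, 8, 7⋅√7} × {-7/9})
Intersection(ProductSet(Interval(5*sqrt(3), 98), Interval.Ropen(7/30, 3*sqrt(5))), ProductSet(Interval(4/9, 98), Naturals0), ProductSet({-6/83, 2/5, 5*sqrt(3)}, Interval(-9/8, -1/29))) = EmptySet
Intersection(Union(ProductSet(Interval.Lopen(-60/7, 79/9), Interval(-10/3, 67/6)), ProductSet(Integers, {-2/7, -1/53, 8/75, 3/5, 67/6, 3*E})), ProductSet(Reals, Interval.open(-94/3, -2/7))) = ProductSet(Interval.Lopen(-60/7, 79/9), Interval.Ropen(-10/3, -2/7))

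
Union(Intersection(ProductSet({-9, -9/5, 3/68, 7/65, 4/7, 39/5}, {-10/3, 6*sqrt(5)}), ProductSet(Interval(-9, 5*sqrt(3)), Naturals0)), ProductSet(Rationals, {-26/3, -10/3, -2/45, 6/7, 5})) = ProductSet(Rationals, {-26/3, -10/3, -2/45, 6/7, 5})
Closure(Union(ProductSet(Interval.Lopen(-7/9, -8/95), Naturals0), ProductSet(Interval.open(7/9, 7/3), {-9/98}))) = Union(ProductSet(Interval(-7/9, -8/95), Naturals0), ProductSet(Interval(7/9, 7/3), {-9/98}))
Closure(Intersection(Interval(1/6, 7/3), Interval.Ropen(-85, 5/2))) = Interval(1/6, 7/3)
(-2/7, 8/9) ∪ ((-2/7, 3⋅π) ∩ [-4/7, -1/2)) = (-2/7, 8/9)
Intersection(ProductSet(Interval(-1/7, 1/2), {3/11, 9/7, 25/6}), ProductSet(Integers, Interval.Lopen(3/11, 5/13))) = EmptySet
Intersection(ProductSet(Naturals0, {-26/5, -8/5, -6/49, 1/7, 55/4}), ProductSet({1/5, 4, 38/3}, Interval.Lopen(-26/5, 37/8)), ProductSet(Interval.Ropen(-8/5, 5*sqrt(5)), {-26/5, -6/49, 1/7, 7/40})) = ProductSet({4}, {-6/49, 1/7})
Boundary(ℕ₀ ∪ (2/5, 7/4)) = {2/5, 7/4} ∪ (ℕ₀ \ (2/5, 7/4))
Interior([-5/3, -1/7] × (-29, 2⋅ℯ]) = (-5/3, -1/7) × (-29, 2⋅ℯ)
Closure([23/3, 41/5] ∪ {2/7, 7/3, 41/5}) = {2/7, 7/3} ∪ [23/3, 41/5]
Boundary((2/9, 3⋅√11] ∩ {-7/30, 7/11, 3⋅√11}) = {7/11, 3⋅√11}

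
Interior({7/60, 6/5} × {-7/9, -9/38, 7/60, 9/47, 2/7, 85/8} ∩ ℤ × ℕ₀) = ∅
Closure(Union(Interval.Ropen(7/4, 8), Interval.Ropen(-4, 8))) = Interval(-4, 8)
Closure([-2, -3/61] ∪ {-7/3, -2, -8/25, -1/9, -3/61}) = {-7/3} ∪ [-2, -3/61]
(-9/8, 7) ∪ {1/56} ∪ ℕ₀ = (-9/8, 7] ∪ ℕ₀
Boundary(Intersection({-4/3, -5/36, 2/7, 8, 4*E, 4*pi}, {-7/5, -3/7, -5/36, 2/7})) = {-5/36, 2/7}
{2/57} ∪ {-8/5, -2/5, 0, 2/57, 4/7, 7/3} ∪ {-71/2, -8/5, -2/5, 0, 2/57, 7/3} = {-71/2, -8/5, -2/5, 0, 2/57, 4/7, 7/3}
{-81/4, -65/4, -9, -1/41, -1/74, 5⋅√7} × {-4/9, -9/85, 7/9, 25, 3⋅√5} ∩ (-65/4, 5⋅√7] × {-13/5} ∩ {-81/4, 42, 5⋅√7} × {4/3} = ∅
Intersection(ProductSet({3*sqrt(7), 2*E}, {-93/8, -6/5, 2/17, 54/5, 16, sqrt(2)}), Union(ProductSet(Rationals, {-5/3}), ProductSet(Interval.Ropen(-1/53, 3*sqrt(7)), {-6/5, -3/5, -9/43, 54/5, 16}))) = ProductSet({2*E}, {-6/5, 54/5, 16})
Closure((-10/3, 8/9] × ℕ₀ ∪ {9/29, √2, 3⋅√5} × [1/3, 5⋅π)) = ([-10/3, 8/9] × ℕ₀) ∪ ({9/29, √2, 3⋅√5} × [1/3, 5⋅π])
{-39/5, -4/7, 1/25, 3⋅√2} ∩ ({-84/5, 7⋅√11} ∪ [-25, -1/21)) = {-39/5, -4/7}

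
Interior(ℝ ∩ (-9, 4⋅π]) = (-9, 4⋅π)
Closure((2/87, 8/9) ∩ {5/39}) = {5/39}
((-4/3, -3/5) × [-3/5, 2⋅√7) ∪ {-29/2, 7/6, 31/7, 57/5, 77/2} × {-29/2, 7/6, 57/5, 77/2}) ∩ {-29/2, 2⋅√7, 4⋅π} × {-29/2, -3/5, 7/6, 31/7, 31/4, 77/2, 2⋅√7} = {-29/2} × {-29/2, 7/6, 77/2}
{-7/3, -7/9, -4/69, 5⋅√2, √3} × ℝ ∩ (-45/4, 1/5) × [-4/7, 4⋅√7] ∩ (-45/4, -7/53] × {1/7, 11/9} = {-7/3, -7/9} × {1/7, 11/9}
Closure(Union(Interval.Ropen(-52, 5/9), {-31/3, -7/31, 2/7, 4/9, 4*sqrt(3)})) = Union({4*sqrt(3)}, Interval(-52, 5/9))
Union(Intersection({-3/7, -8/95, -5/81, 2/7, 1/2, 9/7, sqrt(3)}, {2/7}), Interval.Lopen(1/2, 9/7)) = Union({2/7}, Interval.Lopen(1/2, 9/7))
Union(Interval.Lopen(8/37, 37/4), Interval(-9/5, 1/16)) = Union(Interval(-9/5, 1/16), Interval.Lopen(8/37, 37/4))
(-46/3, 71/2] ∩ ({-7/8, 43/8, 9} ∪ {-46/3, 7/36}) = {-7/8, 7/36, 43/8, 9}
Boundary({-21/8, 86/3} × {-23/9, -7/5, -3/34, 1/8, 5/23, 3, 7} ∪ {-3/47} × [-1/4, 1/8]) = ({-3/47} × [-1/4, 1/8]) ∪ ({-21/8, 86/3} × {-23/9, -7/5, -3/34, 1/8, 5/23, 3, 7})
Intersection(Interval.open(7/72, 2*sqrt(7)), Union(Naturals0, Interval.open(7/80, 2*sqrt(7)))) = Union(Interval.open(7/72, 2*sqrt(7)), Range(1, 6, 1))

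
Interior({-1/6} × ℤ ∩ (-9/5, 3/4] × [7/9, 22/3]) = ∅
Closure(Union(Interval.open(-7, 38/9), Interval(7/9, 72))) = Interval(-7, 72)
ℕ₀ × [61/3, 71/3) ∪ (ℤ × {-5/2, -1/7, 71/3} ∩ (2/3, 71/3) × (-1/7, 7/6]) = ℕ₀ × [61/3, 71/3)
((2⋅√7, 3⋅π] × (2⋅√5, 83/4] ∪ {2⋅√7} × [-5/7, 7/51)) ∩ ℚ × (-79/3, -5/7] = ∅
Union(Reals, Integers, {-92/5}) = Reals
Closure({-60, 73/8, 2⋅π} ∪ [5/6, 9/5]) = {-60, 73/8, 2⋅π} ∪ [5/6, 9/5]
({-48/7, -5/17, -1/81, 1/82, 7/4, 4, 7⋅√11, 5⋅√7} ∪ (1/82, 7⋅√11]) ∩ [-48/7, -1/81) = {-48/7, -5/17}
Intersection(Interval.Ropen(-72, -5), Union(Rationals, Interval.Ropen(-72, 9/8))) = Union(Intersection(Interval.Ropen(-72, -5), Rationals), Interval.Ropen(-72, -5))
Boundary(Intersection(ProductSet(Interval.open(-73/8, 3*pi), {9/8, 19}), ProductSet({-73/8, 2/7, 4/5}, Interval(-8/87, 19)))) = ProductSet({2/7, 4/5}, {9/8, 19})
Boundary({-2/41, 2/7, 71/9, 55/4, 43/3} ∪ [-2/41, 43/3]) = {-2/41, 43/3}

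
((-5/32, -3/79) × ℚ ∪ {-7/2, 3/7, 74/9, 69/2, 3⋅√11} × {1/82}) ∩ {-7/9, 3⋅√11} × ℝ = {3⋅√11} × {1/82}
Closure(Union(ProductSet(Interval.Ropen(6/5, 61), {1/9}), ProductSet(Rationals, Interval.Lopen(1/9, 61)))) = ProductSet(Reals, Interval(1/9, 61))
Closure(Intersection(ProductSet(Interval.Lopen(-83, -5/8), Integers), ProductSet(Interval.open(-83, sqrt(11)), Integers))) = ProductSet(Interval(-83, -5/8), Integers)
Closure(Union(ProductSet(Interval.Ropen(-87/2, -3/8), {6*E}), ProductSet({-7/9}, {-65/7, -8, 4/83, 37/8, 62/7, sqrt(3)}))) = Union(ProductSet({-7/9}, {-65/7, -8, 4/83, 37/8, 62/7, sqrt(3)}), ProductSet(Interval(-87/2, -3/8), {6*E}))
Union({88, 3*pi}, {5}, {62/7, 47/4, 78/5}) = {5, 62/7, 47/4, 78/5, 88, 3*pi}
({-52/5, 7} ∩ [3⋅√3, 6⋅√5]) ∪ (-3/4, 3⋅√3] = (-3/4, 3⋅√3] ∪ {7}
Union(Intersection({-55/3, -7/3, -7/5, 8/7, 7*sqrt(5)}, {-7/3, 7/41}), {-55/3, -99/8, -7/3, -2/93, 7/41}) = {-55/3, -99/8, -7/3, -2/93, 7/41}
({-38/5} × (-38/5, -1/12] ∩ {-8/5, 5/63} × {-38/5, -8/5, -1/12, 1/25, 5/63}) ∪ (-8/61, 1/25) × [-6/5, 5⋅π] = (-8/61, 1/25) × [-6/5, 5⋅π]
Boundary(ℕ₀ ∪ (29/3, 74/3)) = {29/3, 74/3} ∪ (ℕ₀ \ (29/3, 74/3))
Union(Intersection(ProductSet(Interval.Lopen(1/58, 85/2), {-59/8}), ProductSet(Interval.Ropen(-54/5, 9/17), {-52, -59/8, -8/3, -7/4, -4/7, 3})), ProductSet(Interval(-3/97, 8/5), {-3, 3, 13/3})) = Union(ProductSet(Interval(-3/97, 8/5), {-3, 3, 13/3}), ProductSet(Interval.open(1/58, 9/17), {-59/8}))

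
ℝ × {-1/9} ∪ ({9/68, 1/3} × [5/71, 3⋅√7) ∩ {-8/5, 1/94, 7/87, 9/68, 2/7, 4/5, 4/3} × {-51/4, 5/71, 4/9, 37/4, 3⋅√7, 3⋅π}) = (ℝ × {-1/9}) ∪ ({9/68} × {5/71, 4/9})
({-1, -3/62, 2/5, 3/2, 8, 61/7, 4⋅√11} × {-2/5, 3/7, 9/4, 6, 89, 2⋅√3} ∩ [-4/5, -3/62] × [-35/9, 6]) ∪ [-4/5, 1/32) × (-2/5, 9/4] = ([-4/5, 1/32) × (-2/5, 9/4]) ∪ ({-3/62} × {-2/5, 3/7, 9/4, 6, 2⋅√3})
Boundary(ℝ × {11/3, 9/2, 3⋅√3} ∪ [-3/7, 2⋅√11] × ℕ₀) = (ℝ × {11/3, 9/2, 3⋅√3}) ∪ ([-3/7, 2⋅√11] × ℕ₀)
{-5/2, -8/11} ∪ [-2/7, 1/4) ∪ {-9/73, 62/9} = {-5/2, -8/11, 62/9} ∪ [-2/7, 1/4)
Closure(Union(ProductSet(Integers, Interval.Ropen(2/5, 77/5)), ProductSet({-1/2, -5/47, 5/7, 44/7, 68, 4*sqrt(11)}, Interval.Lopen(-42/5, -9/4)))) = Union(ProductSet({-1/2, -5/47, 5/7, 44/7, 68, 4*sqrt(11)}, Interval(-42/5, -9/4)), ProductSet(Integers, Interval(2/5, 77/5)))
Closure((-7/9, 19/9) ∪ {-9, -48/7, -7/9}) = {-9, -48/7} ∪ [-7/9, 19/9]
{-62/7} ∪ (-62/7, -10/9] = [-62/7, -10/9]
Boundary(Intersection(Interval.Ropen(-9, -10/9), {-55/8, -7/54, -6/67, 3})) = {-55/8}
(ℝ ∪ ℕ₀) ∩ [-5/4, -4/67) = [-5/4, -4/67)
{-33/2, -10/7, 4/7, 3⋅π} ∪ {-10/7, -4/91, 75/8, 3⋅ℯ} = {-33/2, -10/7, -4/91, 4/7, 75/8, 3⋅ℯ, 3⋅π}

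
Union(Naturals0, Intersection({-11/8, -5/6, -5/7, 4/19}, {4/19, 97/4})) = Union({4/19}, Naturals0)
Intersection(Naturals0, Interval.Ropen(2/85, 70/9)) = Range(1, 8, 1)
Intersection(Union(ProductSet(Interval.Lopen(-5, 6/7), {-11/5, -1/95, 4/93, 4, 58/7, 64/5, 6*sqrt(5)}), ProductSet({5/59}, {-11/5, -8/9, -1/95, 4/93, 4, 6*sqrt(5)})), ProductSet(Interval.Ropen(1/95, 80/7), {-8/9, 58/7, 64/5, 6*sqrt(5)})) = Union(ProductSet({5/59}, {-8/9, 6*sqrt(5)}), ProductSet(Interval(1/95, 6/7), {58/7, 64/5, 6*sqrt(5)}))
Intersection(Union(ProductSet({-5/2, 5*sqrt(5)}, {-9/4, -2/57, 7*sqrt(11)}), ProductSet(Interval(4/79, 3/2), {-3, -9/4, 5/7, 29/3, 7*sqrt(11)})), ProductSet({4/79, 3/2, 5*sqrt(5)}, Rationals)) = Union(ProductSet({5*sqrt(5)}, {-9/4, -2/57}), ProductSet({4/79, 3/2}, {-3, -9/4, 5/7, 29/3}))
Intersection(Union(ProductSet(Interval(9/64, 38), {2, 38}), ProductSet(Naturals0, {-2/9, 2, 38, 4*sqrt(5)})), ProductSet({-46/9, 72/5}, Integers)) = ProductSet({72/5}, {2, 38})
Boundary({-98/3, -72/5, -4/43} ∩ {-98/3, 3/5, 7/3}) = {-98/3}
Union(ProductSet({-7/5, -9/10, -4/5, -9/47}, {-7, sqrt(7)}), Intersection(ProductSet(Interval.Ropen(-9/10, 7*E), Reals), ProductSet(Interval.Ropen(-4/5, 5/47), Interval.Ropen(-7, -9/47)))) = Union(ProductSet({-7/5, -9/10, -4/5, -9/47}, {-7, sqrt(7)}), ProductSet(Interval.Ropen(-4/5, 5/47), Interval.Ropen(-7, -9/47)))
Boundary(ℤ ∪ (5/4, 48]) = {5/4} ∪ (ℤ \ (5/4, 48))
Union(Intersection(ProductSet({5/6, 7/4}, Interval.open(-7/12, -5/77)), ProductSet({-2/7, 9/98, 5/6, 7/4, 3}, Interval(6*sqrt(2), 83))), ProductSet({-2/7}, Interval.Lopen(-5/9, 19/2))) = ProductSet({-2/7}, Interval.Lopen(-5/9, 19/2))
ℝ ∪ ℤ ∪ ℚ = ℝ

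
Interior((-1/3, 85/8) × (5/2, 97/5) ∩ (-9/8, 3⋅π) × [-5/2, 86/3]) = (-1/3, 3⋅π) × (5/2, 97/5)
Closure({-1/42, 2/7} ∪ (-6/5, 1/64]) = [-6/5, 1/64] ∪ {2/7}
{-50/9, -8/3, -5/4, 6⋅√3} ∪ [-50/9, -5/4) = [-50/9, -5/4] ∪ {6⋅√3}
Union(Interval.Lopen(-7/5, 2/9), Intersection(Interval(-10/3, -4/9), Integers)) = Union(Interval.Lopen(-7/5, 2/9), Range(-3, 0, 1))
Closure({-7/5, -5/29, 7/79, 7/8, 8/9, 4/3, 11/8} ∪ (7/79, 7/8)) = {-7/5, -5/29, 8/9, 4/3, 11/8} ∪ [7/79, 7/8]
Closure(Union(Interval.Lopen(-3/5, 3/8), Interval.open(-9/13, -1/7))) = Interval(-9/13, 3/8)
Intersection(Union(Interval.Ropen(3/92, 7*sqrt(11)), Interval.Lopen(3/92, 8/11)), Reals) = Interval.Ropen(3/92, 7*sqrt(11))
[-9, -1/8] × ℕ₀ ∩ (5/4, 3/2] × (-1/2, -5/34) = ∅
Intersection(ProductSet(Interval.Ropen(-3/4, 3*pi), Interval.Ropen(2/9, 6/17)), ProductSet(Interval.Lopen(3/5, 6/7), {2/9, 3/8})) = ProductSet(Interval.Lopen(3/5, 6/7), {2/9})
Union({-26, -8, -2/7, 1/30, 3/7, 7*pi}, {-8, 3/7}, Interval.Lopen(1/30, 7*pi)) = Union({-26, -8, -2/7}, Interval(1/30, 7*pi))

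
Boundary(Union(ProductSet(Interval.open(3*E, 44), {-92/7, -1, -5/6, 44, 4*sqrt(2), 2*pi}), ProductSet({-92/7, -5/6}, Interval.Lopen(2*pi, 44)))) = Union(ProductSet({-92/7, -5/6}, Interval(2*pi, 44)), ProductSet(Interval(3*E, 44), {-92/7, -1, -5/6, 44, 4*sqrt(2), 2*pi}))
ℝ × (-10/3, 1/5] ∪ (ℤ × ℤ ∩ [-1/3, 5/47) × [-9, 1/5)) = (ℝ × (-10/3, 1/5]) ∪ ({0} × {-9, -8, …, 0})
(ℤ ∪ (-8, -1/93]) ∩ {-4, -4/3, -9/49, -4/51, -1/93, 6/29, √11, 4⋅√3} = {-4, -4/3, -9/49, -4/51, -1/93}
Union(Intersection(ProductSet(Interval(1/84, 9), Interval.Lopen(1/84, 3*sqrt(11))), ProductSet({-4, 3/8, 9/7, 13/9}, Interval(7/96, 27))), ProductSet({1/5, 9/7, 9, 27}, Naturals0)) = Union(ProductSet({3/8, 9/7, 13/9}, Interval(7/96, 3*sqrt(11))), ProductSet({1/5, 9/7, 9, 27}, Naturals0))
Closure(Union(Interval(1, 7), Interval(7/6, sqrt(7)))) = Interval(1, 7)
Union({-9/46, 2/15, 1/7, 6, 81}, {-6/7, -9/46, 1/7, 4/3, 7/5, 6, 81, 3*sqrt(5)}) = {-6/7, -9/46, 2/15, 1/7, 4/3, 7/5, 6, 81, 3*sqrt(5)}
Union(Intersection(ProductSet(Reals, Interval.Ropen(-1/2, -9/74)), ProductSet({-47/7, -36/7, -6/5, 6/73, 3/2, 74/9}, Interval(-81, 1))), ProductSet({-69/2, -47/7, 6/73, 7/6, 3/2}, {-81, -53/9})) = Union(ProductSet({-69/2, -47/7, 6/73, 7/6, 3/2}, {-81, -53/9}), ProductSet({-47/7, -36/7, -6/5, 6/73, 3/2, 74/9}, Interval.Ropen(-1/2, -9/74)))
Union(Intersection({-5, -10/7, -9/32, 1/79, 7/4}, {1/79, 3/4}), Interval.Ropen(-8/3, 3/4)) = Interval.Ropen(-8/3, 3/4)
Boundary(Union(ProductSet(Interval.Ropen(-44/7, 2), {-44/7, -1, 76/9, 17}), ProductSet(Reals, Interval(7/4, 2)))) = Union(ProductSet(Interval(-44/7, 2), {-44/7, -1, 76/9, 17}), ProductSet(Reals, {7/4, 2}))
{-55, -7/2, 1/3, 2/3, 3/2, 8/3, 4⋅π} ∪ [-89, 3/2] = [-89, 3/2] ∪ {8/3, 4⋅π}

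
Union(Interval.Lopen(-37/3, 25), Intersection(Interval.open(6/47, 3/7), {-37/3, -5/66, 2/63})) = Interval.Lopen(-37/3, 25)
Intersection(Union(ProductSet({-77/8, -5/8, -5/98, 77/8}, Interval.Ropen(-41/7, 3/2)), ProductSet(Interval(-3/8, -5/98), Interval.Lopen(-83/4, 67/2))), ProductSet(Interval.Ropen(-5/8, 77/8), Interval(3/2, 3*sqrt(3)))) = ProductSet(Interval(-3/8, -5/98), Interval(3/2, 3*sqrt(3)))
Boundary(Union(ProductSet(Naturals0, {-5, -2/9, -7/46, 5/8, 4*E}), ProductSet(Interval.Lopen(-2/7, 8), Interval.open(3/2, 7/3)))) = Union(ProductSet({-2/7, 8}, Interval(3/2, 7/3)), ProductSet(Interval(-2/7, 8), {3/2, 7/3}), ProductSet(Union(Complement(Naturals0, Interval.open(-2/7, 8)), Naturals0), {-5, -2/9, -7/46, 5/8, 4*E}))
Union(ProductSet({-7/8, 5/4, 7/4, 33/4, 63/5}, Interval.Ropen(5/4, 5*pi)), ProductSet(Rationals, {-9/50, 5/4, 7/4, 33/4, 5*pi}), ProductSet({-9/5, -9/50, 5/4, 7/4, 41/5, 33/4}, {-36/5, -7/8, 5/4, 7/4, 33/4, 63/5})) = Union(ProductSet({-7/8, 5/4, 7/4, 33/4, 63/5}, Interval.Ropen(5/4, 5*pi)), ProductSet({-9/5, -9/50, 5/4, 7/4, 41/5, 33/4}, {-36/5, -7/8, 5/4, 7/4, 33/4, 63/5}), ProductSet(Rationals, {-9/50, 5/4, 7/4, 33/4, 5*pi}))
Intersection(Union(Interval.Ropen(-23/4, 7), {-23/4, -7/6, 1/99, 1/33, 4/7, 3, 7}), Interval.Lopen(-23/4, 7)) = Interval.Lopen(-23/4, 7)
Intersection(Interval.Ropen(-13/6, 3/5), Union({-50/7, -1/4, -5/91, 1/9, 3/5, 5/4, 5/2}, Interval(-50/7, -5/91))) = Union({1/9}, Interval(-13/6, -5/91))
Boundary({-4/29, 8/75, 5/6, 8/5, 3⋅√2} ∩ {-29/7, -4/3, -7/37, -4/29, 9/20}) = {-4/29}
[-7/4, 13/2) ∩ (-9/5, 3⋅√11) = [-7/4, 13/2)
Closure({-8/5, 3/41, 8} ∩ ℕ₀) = {8}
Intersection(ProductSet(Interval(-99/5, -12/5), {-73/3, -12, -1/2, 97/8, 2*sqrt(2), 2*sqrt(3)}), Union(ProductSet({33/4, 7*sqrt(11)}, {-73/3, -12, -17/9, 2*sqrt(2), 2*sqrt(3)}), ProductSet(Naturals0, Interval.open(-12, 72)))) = EmptySet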